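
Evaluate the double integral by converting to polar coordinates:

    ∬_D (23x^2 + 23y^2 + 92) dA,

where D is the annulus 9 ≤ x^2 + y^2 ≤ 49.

The region D is 3 ≤ r ≤ 7, 0 ≤ θ ≤ 2π in polar coordinates, where x = r cos(θ), y = r sin(θ), and dA = r dr dθ.

Under the substitution, the integrand becomes 23r^2 + 92, so

    ∬_D (23x^2 + 23y^2 + 92) dA = ∫_{0}^{2π} ∫_{3}^{7} (23r^2 + 92) · r dr dθ.

Inner integral (in r): ∫_{3}^{7} (23r^2 + 92) · r dr = 15180.

Outer integral (in θ): ∫_{0}^{2π} (15180) dθ = 30360π.

Therefore ∬_D (23x^2 + 23y^2 + 92) dA = 30360π.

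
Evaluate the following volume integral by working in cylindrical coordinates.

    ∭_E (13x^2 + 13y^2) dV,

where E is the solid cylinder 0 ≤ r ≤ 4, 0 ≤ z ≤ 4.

In cylindrical coordinates, x = r cos(θ), y = r sin(θ), z = z, and dV = r dr dθ dz.

The integrand becomes 13r^2, so

    ∭_E (13x^2 + 13y^2) dV = ∫_{0}^{2π} ∫_{0}^{4} ∫_{0}^{4} (13r^2) · r dz dr dθ.

Inner (z): 52r^3.
Middle (r from 0 to 4): 3328.
Outer (θ): 6656π.

Therefore the triple integral equals 6656π.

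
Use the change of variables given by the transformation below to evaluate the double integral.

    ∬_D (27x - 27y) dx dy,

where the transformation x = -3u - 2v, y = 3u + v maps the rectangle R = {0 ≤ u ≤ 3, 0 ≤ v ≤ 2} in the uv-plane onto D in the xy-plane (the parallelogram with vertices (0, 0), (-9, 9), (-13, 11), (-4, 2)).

Compute the Jacobian determinant of (x, y) with respect to (u, v):

    ∂(x,y)/∂(u,v) = | -3  -2 | = (-3)(1) - (-2)(3) = 3.
                   | 3  1 |

Its absolute value is |J| = 3 (the area scaling factor).

Substituting x = -3u - 2v, y = 3u + v into the integrand,

    27x - 27y → -162u - 81v,

so the integral becomes

    ∬_R (-162u - 81v) · |J| du dv = ∫_0^3 ∫_0^2 (-486u - 243v) dv du.

Inner (v): -972u - 486.
Outer (u): -5832.

Therefore ∬_D (27x - 27y) dx dy = -5832.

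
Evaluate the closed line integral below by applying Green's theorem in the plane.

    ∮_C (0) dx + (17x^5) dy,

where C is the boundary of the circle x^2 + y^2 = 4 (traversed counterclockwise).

Green's theorem converts the closed line integral into a double integral over the enclosed region D:

    ∮_C P dx + Q dy = ∬_D (∂Q/∂x - ∂P/∂y) dA.

Here P = 0, Q = 17x^5, so

    ∂Q/∂x = 85x^4,    ∂P/∂y = 0,
    ∂Q/∂x - ∂P/∂y = 85x^4.

D is the region x^2 + y^2 ≤ 4. Evaluating the double integral:

In polar coordinates (x = r cos θ, y = r sin θ, dA = r dr dθ) the integrand becomes 85r^4cos(θ)^4, so

    ∬_D (85x^4) dA = ∫_0^{2π} ∫_0^{2} (85r^4cos(θ)^4) · r dr dθ.

Inner (r from 0 to 2): 2720cos(θ)^4/3.
Outer (θ from 0 to 2π): 680π.

Therefore ∮_C P dx + Q dy = 680π.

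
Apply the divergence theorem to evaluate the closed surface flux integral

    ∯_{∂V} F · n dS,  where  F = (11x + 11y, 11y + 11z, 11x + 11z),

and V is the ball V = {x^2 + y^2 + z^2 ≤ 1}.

By the divergence theorem,

    ∯_{∂V} F · n dS = ∭_V (∇ · F) dV.

Compute the divergence:
    ∇ · F = ∂F_x/∂x + ∂F_y/∂y + ∂F_z/∂z = 11 + 11 + 11 = 33.

In spherical coordinates, x = ρ sin(φ) cos(θ), y = ρ sin(φ) sin(θ), z = ρ cos(φ), dV = ρ^2 sin(φ) dρ dφ dθ, with 0 ≤ ρ ≤ 1, 0 ≤ φ ≤ π, 0 ≤ θ ≤ 2π.

The integrand, after substitution and multiplying by the volume element, becomes (33) · ρ^2 sin(φ), so

    ∭_V (∇·F) dV = ∫_0^{2π} ∫_0^{π} ∫_0^{1} (33) · ρ^2 sin(φ) dρ dφ dθ.

Inner (ρ from 0 to 1): 11sin(φ).
Middle (φ from 0 to π): 22.
Outer (θ from 0 to 2π): 44π.

Therefore ∯_{∂V} F · n dS = 44π.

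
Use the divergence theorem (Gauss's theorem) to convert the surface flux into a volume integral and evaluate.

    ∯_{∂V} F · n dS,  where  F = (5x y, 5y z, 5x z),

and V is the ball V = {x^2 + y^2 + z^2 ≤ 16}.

By the divergence theorem,

    ∯_{∂V} F · n dS = ∭_V (∇ · F) dV.

Compute the divergence:
    ∇ · F = ∂F_x/∂x + ∂F_y/∂y + ∂F_z/∂z = 5y + 5z + 5x = 5x + 5y + 5z.

In spherical coordinates, x = ρ sin(φ) cos(θ), y = ρ sin(φ) sin(θ), z = ρ cos(φ), dV = ρ^2 sin(φ) dρ dφ dθ, with 0 ≤ ρ ≤ 4, 0 ≤ φ ≤ π, 0 ≤ θ ≤ 2π.

The integrand, after substitution and multiplying by the volume element, becomes (5ρ (sqrt(2)sin(φ)sin(θ + π/4) + cos(φ))) · ρ^2 sin(φ), so

    ∭_V (∇·F) dV = ∫_0^{2π} ∫_0^{π} ∫_0^{4} (5ρ (sqrt(2)sin(φ)sin(θ + π/4) + cos(φ))) · ρ^2 sin(φ) dρ dφ dθ.

Inner (ρ from 0 to 4): 320(sqrt(2)sin(φ)sin(θ + π/4) + cos(φ))sin(φ).
Middle (φ from 0 to π): 160sqrt(2)π sin(θ + π/4).
Outer (θ from 0 to 2π): 0.

Therefore ∯_{∂V} F · n dS = 0.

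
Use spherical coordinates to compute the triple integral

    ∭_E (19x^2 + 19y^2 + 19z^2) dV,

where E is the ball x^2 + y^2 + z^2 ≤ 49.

In spherical coordinates, x = ρ sin(φ) cos(θ), y = ρ sin(φ) sin(θ), z = ρ cos(φ), and dV = ρ^2 sin(φ) dρ dφ dθ.

The integrand becomes 19ρ^2, so

    ∭_E (19x^2 + 19y^2 + 19z^2) dV = ∫_{0}^{2π} ∫_{0}^{π} ∫_{0}^{7} (19ρ^2) · ρ^2 sin(φ) dρ dφ dθ.

Inner (ρ): 319333sin(φ)/5.
Middle (φ): 638666/5.
Outer (θ): 1277332π/5.

Therefore the triple integral equals 1277332π/5.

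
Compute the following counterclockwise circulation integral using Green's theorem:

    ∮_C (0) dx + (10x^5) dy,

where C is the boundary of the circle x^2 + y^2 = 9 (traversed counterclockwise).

Green's theorem converts the closed line integral into a double integral over the enclosed region D:

    ∮_C P dx + Q dy = ∬_D (∂Q/∂x - ∂P/∂y) dA.

Here P = 0, Q = 10x^5, so

    ∂Q/∂x = 50x^4,    ∂P/∂y = 0,
    ∂Q/∂x - ∂P/∂y = 50x^4.

D is the region x^2 + y^2 ≤ 9. Evaluating the double integral:

In polar coordinates (x = r cos θ, y = r sin θ, dA = r dr dθ) the integrand becomes 50r^4cos(θ)^4, so

    ∬_D (50x^4) dA = ∫_0^{2π} ∫_0^{3} (50r^4cos(θ)^4) · r dr dθ.

Inner (r from 0 to 3): 6075cos(θ)^4.
Outer (θ from 0 to 2π): 18225π/4.

Therefore ∮_C P dx + Q dy = 18225π/4.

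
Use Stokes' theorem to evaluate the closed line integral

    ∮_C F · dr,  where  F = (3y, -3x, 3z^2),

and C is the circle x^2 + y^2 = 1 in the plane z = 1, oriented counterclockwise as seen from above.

Let S be the flat disk x^2 + y^2 ≤ 1 in the plane z = 1, with upward unit normal n̂ = ẑ. By Stokes' theorem,

    ∮_C F · dr = ∬_S (∇ × F) · n̂ dS = ∬_D (curl F)_z dA,

where D is the disk x^2 + y^2 ≤ 1.

Compute the curl of F = (3y, -3x, 3z^2):
    (∇ × F)_x = ∂F_z/∂y - ∂F_y/∂z = 0,
    (∇ × F)_y = ∂F_x/∂z - ∂F_z/∂x = 0,
    (∇ × F)_z = ∂F_y/∂x - ∂F_x/∂y = -6.

On z = 1, (curl F)_z = -6.

Convert to polar (x = r cos θ, y = r sin θ, dA = r dr dθ); the integrand becomes -6, so

    ∬_D (curl F)_z dA = ∫_0^{2π} ∫_0^{1} (-6) · r dr dθ.

Inner (r from 0 to 1): -3.
Outer (θ from 0 to 2π): -6π.

Therefore ∮_C F · dr = -6π.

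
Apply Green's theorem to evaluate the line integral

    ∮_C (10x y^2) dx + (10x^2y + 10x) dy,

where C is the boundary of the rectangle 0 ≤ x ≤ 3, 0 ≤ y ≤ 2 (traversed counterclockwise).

Green's theorem converts the closed line integral into a double integral over the enclosed region D:

    ∮_C P dx + Q dy = ∬_D (∂Q/∂x - ∂P/∂y) dA.

Here P = 10x y^2, Q = 10x^2y + 10x, so

    ∂Q/∂x = 20x y + 10,    ∂P/∂y = 20x y,
    ∂Q/∂x - ∂P/∂y = 10.

D is the region 0 ≤ x ≤ 3, 0 ≤ y ≤ 2. Evaluating the double integral:

    ∬_D (10) dA = ∫_0^{3} ∫_0^{2} (10) dy dx.

Inner (y from 0 to 2): 20.
Outer (x from 0 to 3): 60.

Therefore ∮_C P dx + Q dy = 60.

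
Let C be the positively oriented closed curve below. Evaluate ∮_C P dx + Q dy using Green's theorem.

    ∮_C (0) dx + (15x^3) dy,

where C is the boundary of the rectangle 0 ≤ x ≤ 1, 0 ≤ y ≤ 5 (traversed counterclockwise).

Green's theorem converts the closed line integral into a double integral over the enclosed region D:

    ∮_C P dx + Q dy = ∬_D (∂Q/∂x - ∂P/∂y) dA.

Here P = 0, Q = 15x^3, so

    ∂Q/∂x = 45x^2,    ∂P/∂y = 0,
    ∂Q/∂x - ∂P/∂y = 45x^2.

D is the region 0 ≤ x ≤ 1, 0 ≤ y ≤ 5. Evaluating the double integral:

    ∬_D (45x^2) dA = ∫_0^{1} ∫_0^{5} (45x^2) dy dx.

Inner (y from 0 to 5): 225x^2.
Outer (x from 0 to 1): 75.

Therefore ∮_C P dx + Q dy = 75.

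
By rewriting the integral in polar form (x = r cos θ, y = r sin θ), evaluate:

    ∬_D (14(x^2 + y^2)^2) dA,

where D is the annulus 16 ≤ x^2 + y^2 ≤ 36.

The region D is 4 ≤ r ≤ 6, 0 ≤ θ ≤ 2π in polar coordinates, where x = r cos(θ), y = r sin(θ), and dA = r dr dθ.

Under the substitution, the integrand becomes 14r^4, so

    ∬_D (14(x^2 + y^2)^2) dA = ∫_{0}^{2π} ∫_{4}^{6} (14r^4) · r dr dθ.

Inner integral (in r): ∫_{4}^{6} (14r^4) · r dr = 297920/3.

Outer integral (in θ): ∫_{0}^{2π} (297920/3) dθ = 595840π/3.

Therefore ∬_D (14(x^2 + y^2)^2) dA = 595840π/3.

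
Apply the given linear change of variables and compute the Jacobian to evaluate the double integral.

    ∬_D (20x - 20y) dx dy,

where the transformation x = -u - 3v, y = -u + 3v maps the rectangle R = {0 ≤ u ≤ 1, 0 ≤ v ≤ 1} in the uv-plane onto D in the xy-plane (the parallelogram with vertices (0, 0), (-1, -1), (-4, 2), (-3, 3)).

Compute the Jacobian determinant of (x, y) with respect to (u, v):

    ∂(x,y)/∂(u,v) = | -1  -3 | = (-1)(3) - (-3)(-1) = -6.
                   | -1  3 |

Its absolute value is |J| = 6 (the area scaling factor).

Substituting x = -u - 3v, y = -u + 3v into the integrand,

    20x - 20y → -120v,

so the integral becomes

    ∬_R (-120v) · |J| du dv = ∫_0^1 ∫_0^1 (-720v) dv du.

Inner (v): -360.
Outer (u): -360.

Therefore ∬_D (20x - 20y) dx dy = -360.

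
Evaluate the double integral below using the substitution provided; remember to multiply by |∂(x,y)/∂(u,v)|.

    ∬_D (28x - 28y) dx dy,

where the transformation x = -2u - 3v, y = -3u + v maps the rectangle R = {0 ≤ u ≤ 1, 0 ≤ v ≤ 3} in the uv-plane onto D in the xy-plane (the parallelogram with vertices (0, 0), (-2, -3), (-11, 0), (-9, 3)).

Compute the Jacobian determinant of (x, y) with respect to (u, v):

    ∂(x,y)/∂(u,v) = | -2  -3 | = (-2)(1) - (-3)(-3) = -11.
                   | -3  1 |

Its absolute value is |J| = 11 (the area scaling factor).

Substituting x = -2u - 3v, y = -3u + v into the integrand,

    28x - 28y → 28u - 112v,

so the integral becomes

    ∬_R (28u - 112v) · |J| du dv = ∫_0^1 ∫_0^3 (308u - 1232v) dv du.

Inner (v): 924u - 5544.
Outer (u): -5082.

Therefore ∬_D (28x - 28y) dx dy = -5082.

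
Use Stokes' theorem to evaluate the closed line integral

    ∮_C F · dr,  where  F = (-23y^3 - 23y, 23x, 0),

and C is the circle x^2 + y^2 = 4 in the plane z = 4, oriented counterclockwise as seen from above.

Let S be the flat disk x^2 + y^2 ≤ 4 in the plane z = 4, with upward unit normal n̂ = ẑ. By Stokes' theorem,

    ∮_C F · dr = ∬_S (∇ × F) · n̂ dS = ∬_D (curl F)_z dA,

where D is the disk x^2 + y^2 ≤ 4.

Compute the curl of F = (-23y^3 - 23y, 23x, 0):
    (∇ × F)_x = ∂F_z/∂y - ∂F_y/∂z = 0,
    (∇ × F)_y = ∂F_x/∂z - ∂F_z/∂x = 0,
    (∇ × F)_z = ∂F_y/∂x - ∂F_x/∂y = 69y^2 + 46.

On z = 4, (curl F)_z = 69y^2 + 46.

Convert to polar (x = r cos θ, y = r sin θ, dA = r dr dθ); the integrand becomes 69r^2sin(θ)^2 + 46, so

    ∬_D (curl F)_z dA = ∫_0^{2π} ∫_0^{2} (69r^2sin(θ)^2 + 46) · r dr dθ.

Inner (r from 0 to 2): 276sin(θ)^2 + 92.
Outer (θ from 0 to 2π): 460π.

Therefore ∮_C F · dr = 460π.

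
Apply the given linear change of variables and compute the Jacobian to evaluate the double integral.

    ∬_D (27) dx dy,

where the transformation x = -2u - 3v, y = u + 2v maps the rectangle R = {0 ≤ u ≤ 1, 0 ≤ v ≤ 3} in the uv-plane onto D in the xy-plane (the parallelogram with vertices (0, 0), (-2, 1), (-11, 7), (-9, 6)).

Compute the Jacobian determinant of (x, y) with respect to (u, v):

    ∂(x,y)/∂(u,v) = | -2  -3 | = (-2)(2) - (-3)(1) = -1.
                   | 1  2 |

Its absolute value is |J| = 1 (the area scaling factor).

Substituting x = -2u - 3v, y = u + 2v into the integrand,

    27 → 27,

so the integral becomes

    ∬_R (27) · |J| du dv = ∫_0^1 ∫_0^3 (27) dv du.

Inner (v): 81.
Outer (u): 81.

Therefore ∬_D (27) dx dy = 81.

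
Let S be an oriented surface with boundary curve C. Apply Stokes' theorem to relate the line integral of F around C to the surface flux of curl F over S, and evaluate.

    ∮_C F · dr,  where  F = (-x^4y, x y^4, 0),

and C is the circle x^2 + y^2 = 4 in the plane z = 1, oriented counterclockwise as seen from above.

Let S be the flat disk x^2 + y^2 ≤ 4 in the plane z = 1, with upward unit normal n̂ = ẑ. By Stokes' theorem,

    ∮_C F · dr = ∬_S (∇ × F) · n̂ dS = ∬_D (curl F)_z dA,

where D is the disk x^2 + y^2 ≤ 4.

Compute the curl of F = (-x^4y, x y^4, 0):
    (∇ × F)_x = ∂F_z/∂y - ∂F_y/∂z = 0,
    (∇ × F)_y = ∂F_x/∂z - ∂F_z/∂x = 0,
    (∇ × F)_z = ∂F_y/∂x - ∂F_x/∂y = x^4 + y^4.

On z = 1, (curl F)_z = x^4 + y^4.

Convert to polar (x = r cos θ, y = r sin θ, dA = r dr dθ); the integrand becomes r^4(sin(θ)^4 + cos(θ)^4), so

    ∬_D (curl F)_z dA = ∫_0^{2π} ∫_0^{2} (r^4(sin(θ)^4 + cos(θ)^4)) · r dr dθ.

Inner (r from 0 to 2): 32sin(θ)^4/3 + 32cos(θ)^4/3.
Outer (θ from 0 to 2π): 16π.

Therefore ∮_C F · dr = 16π.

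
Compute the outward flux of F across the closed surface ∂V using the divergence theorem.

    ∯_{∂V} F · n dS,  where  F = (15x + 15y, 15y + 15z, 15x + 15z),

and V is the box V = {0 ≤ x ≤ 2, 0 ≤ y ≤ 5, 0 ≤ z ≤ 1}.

By the divergence theorem,

    ∯_{∂V} F · n dS = ∭_V (∇ · F) dV.

Compute the divergence:
    ∇ · F = ∂F_x/∂x + ∂F_y/∂y + ∂F_z/∂z = 15 + 15 + 15 = 45.

V is a rectangular box, so dV = dx dy dz with 0 ≤ x ≤ 2, 0 ≤ y ≤ 5, 0 ≤ z ≤ 1.

Integrate (45) over V as an iterated integral:

    ∭_V (∇·F) dV = ∫_0^{2} ∫_0^{5} ∫_0^{1} (45) dz dy dx.

Inner (z from 0 to 1): 45.
Middle (y from 0 to 5): 225.
Outer (x from 0 to 2): 450.

Therefore ∯_{∂V} F · n dS = 450.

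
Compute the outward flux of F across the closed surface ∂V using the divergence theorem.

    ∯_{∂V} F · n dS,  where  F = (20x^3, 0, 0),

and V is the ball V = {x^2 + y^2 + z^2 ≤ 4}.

By the divergence theorem,

    ∯_{∂V} F · n dS = ∭_V (∇ · F) dV.

Compute the divergence:
    ∇ · F = ∂F_x/∂x + ∂F_y/∂y + ∂F_z/∂z = 60x^2 + 0 + 0 = 60x^2.

In spherical coordinates, x = ρ sin(φ) cos(θ), y = ρ sin(φ) sin(θ), z = ρ cos(φ), dV = ρ^2 sin(φ) dρ dφ dθ, with 0 ≤ ρ ≤ 2, 0 ≤ φ ≤ π, 0 ≤ θ ≤ 2π.

The integrand, after substitution and multiplying by the volume element, becomes (60ρ^2sin(φ)^2cos(θ)^2) · ρ^2 sin(φ), so

    ∭_V (∇·F) dV = ∫_0^{2π} ∫_0^{π} ∫_0^{2} (60ρ^2sin(φ)^2cos(θ)^2) · ρ^2 sin(φ) dρ dφ dθ.

Inner (ρ from 0 to 2): 384sin(φ)^3cos(θ)^2.
Middle (φ from 0 to π): 512cos(θ)^2.
Outer (θ from 0 to 2π): 512π.

Therefore ∯_{∂V} F · n dS = 512π.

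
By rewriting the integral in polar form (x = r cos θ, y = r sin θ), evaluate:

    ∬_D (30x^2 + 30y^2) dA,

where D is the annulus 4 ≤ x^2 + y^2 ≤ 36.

The region D is 2 ≤ r ≤ 6, 0 ≤ θ ≤ 2π in polar coordinates, where x = r cos(θ), y = r sin(θ), and dA = r dr dθ.

Under the substitution, the integrand becomes 30r^2, so

    ∬_D (30x^2 + 30y^2) dA = ∫_{0}^{2π} ∫_{2}^{6} (30r^2) · r dr dθ.

Inner integral (in r): ∫_{2}^{6} (30r^2) · r dr = 9600.

Outer integral (in θ): ∫_{0}^{2π} (9600) dθ = 19200π.

Therefore ∬_D (30x^2 + 30y^2) dA = 19200π.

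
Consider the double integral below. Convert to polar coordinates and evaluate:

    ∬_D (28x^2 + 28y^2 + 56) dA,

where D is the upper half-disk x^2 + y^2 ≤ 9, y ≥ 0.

The region D is 0 ≤ r ≤ 3, 0 ≤ θ ≤ π in polar coordinates, where x = r cos(θ), y = r sin(θ), and dA = r dr dθ.

Under the substitution, the integrand becomes 28r^2 + 56, so

    ∬_D (28x^2 + 28y^2 + 56) dA = ∫_{0}^{π} ∫_{0}^{3} (28r^2 + 56) · r dr dθ.

Inner integral (in r): ∫_{0}^{3} (28r^2 + 56) · r dr = 819.

Outer integral (in θ): ∫_{0}^{π} (819) dθ = 819π.

Therefore ∬_D (28x^2 + 28y^2 + 56) dA = 819π.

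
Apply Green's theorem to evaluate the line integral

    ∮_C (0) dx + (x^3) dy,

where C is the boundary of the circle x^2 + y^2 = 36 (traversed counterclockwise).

Green's theorem converts the closed line integral into a double integral over the enclosed region D:

    ∮_C P dx + Q dy = ∬_D (∂Q/∂x - ∂P/∂y) dA.

Here P = 0, Q = x^3, so

    ∂Q/∂x = 3x^2,    ∂P/∂y = 0,
    ∂Q/∂x - ∂P/∂y = 3x^2.

D is the region x^2 + y^2 ≤ 36. Evaluating the double integral:

In polar coordinates (x = r cos θ, y = r sin θ, dA = r dr dθ) the integrand becomes 3r^2cos(θ)^2, so

    ∬_D (3x^2) dA = ∫_0^{2π} ∫_0^{6} (3r^2cos(θ)^2) · r dr dθ.

Inner (r from 0 to 6): 972cos(θ)^2.
Outer (θ from 0 to 2π): 972π.

Therefore ∮_C P dx + Q dy = 972π.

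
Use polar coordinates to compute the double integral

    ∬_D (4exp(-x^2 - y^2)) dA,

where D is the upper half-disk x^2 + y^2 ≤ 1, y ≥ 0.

The region D is 0 ≤ r ≤ 1, 0 ≤ θ ≤ π in polar coordinates, where x = r cos(θ), y = r sin(θ), and dA = r dr dθ.

Under the substitution, the integrand becomes 4exp(-r^2), so

    ∬_D (4exp(-x^2 - y^2)) dA = ∫_{0}^{π} ∫_{0}^{1} (4exp(-r^2)) · r dr dθ.

Inner integral (in r): ∫_{0}^{1} (4exp(-r^2)) · r dr = 2 - 2exp(-1).

Outer integral (in θ): ∫_{0}^{π} (2 - 2exp(-1)) dθ = -2π exp(-1) + 2π.

Therefore ∬_D (4exp(-x^2 - y^2)) dA = -2π exp(-1) + 2π.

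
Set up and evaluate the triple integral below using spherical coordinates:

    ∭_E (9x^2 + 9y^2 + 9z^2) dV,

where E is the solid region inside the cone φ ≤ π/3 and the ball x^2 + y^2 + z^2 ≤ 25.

In spherical coordinates, x = ρ sin(φ) cos(θ), y = ρ sin(φ) sin(θ), z = ρ cos(φ), and dV = ρ^2 sin(φ) dρ dφ dθ.

The integrand becomes 9ρ^2, so

    ∭_E (9x^2 + 9y^2 + 9z^2) dV = ∫_{0}^{2π} ∫_{0}^{π/3} ∫_{0}^{5} (9ρ^2) · ρ^2 sin(φ) dρ dφ dθ.

Inner (ρ): 5625sin(φ).
Middle (φ): 5625/2.
Outer (θ): 5625π.

Therefore the triple integral equals 5625π.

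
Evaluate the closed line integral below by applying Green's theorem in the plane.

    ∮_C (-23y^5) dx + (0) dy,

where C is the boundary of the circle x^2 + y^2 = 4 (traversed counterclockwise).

Green's theorem converts the closed line integral into a double integral over the enclosed region D:

    ∮_C P dx + Q dy = ∬_D (∂Q/∂x - ∂P/∂y) dA.

Here P = -23y^5, Q = 0, so

    ∂Q/∂x = 0,    ∂P/∂y = -115y^4,
    ∂Q/∂x - ∂P/∂y = 115y^4.

D is the region x^2 + y^2 ≤ 4. Evaluating the double integral:

In polar coordinates (x = r cos θ, y = r sin θ, dA = r dr dθ) the integrand becomes 115r^4sin(θ)^4, so

    ∬_D (115y^4) dA = ∫_0^{2π} ∫_0^{2} (115r^4sin(θ)^4) · r dr dθ.

Inner (r from 0 to 2): 3680sin(θ)^4/3.
Outer (θ from 0 to 2π): 920π.

Therefore ∮_C P dx + Q dy = 920π.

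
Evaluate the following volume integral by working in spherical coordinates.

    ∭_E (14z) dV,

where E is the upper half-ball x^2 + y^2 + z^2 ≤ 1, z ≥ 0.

In spherical coordinates, x = ρ sin(φ) cos(θ), y = ρ sin(φ) sin(θ), z = ρ cos(φ), and dV = ρ^2 sin(φ) dρ dφ dθ.

The integrand becomes 14ρ cos(φ), so

    ∭_E (14z) dV = ∫_{0}^{2π} ∫_{0}^{π/2} ∫_{0}^{1} (14ρ cos(φ)) · ρ^2 sin(φ) dρ dφ dθ.

Inner (ρ): 7sin(2φ)/4.
Middle (φ): 7/4.
Outer (θ): 7π/2.

Therefore the triple integral equals 7π/2.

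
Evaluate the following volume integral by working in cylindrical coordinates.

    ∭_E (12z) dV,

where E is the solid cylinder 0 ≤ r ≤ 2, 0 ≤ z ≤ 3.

In cylindrical coordinates, x = r cos(θ), y = r sin(θ), z = z, and dV = r dr dθ dz.

The integrand becomes 12z, so

    ∭_E (12z) dV = ∫_{0}^{2π} ∫_{0}^{2} ∫_{0}^{3} (12z) · r dz dr dθ.

Inner (z): 54r.
Middle (r from 0 to 2): 108.
Outer (θ): 216π.

Therefore the triple integral equals 216π.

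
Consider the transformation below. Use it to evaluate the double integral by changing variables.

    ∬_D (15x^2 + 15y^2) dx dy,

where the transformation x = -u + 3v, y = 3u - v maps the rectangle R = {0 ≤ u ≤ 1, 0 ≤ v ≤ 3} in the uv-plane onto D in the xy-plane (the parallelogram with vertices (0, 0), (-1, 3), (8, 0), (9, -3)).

Compute the Jacobian determinant of (x, y) with respect to (u, v):

    ∂(x,y)/∂(u,v) = | -1  3 | = (-1)(-1) - (3)(3) = -8.
                   | 3  -1 |

Its absolute value is |J| = 8 (the area scaling factor).

Substituting x = -u + 3v, y = 3u - v into the integrand,

    15x^2 + 15y^2 → 150u^2 - 180u v + 150v^2,

so the integral becomes

    ∬_R (150u^2 - 180u v + 150v^2) · |J| du dv = ∫_0^1 ∫_0^3 (1200u^2 - 1440u v + 1200v^2) dv du.

Inner (v): 3600u^2 - 6480u + 10800.
Outer (u): 8760.

Therefore ∬_D (15x^2 + 15y^2) dx dy = 8760.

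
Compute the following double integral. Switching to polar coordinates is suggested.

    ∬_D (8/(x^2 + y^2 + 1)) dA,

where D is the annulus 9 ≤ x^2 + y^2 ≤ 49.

The region D is 3 ≤ r ≤ 7, 0 ≤ θ ≤ 2π in polar coordinates, where x = r cos(θ), y = r sin(θ), and dA = r dr dθ.

Under the substitution, the integrand becomes 8/(r^2 + 1), so

    ∬_D (8/(x^2 + y^2 + 1)) dA = ∫_{0}^{2π} ∫_{3}^{7} (8/(r^2 + 1)) · r dr dθ.

Inner integral (in r): ∫_{3}^{7} (8/(r^2 + 1)) · r dr = log(625).

Outer integral (in θ): ∫_{0}^{2π} (log(625)) dθ = 8π log(5).

Therefore ∬_D (8/(x^2 + y^2 + 1)) dA = 8π log(5).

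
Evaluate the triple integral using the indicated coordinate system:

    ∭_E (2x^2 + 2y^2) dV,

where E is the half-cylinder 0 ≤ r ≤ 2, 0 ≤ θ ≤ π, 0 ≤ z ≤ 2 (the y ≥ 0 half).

In cylindrical coordinates, x = r cos(θ), y = r sin(θ), z = z, and dV = r dr dθ dz.

The integrand becomes 2r^2, so

    ∭_E (2x^2 + 2y^2) dV = ∫_{0}^{π} ∫_{0}^{2} ∫_{0}^{2} (2r^2) · r dz dr dθ.

Inner (z): 4r^3.
Middle (r from 0 to 2): 16.
Outer (θ): 16π.

Therefore the triple integral equals 16π.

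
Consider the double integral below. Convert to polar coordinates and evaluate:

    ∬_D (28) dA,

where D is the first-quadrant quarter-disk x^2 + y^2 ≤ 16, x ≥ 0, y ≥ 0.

The region D is 0 ≤ r ≤ 4, 0 ≤ θ ≤ π/2 in polar coordinates, where x = r cos(θ), y = r sin(θ), and dA = r dr dθ.

Under the substitution, the integrand becomes 28, so

    ∬_D (28) dA = ∫_{0}^{π/2} ∫_{0}^{4} (28) · r dr dθ.

Inner integral (in r): ∫_{0}^{4} (28) · r dr = 224.

Outer integral (in θ): ∫_{0}^{π/2} (224) dθ = 112π.

Therefore ∬_D (28) dA = 112π.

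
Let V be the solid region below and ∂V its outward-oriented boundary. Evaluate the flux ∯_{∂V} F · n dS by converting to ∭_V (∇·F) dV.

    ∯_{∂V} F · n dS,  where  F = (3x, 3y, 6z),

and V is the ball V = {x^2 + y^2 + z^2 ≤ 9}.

By the divergence theorem,

    ∯_{∂V} F · n dS = ∭_V (∇ · F) dV.

Compute the divergence:
    ∇ · F = ∂F_x/∂x + ∂F_y/∂y + ∂F_z/∂z = 3 + 3 + 6 = 12.

In spherical coordinates, x = ρ sin(φ) cos(θ), y = ρ sin(φ) sin(θ), z = ρ cos(φ), dV = ρ^2 sin(φ) dρ dφ dθ, with 0 ≤ ρ ≤ 3, 0 ≤ φ ≤ π, 0 ≤ θ ≤ 2π.

The integrand, after substitution and multiplying by the volume element, becomes (12) · ρ^2 sin(φ), so

    ∭_V (∇·F) dV = ∫_0^{2π} ∫_0^{π} ∫_0^{3} (12) · ρ^2 sin(φ) dρ dφ dθ.

Inner (ρ from 0 to 3): 108sin(φ).
Middle (φ from 0 to π): 216.
Outer (θ from 0 to 2π): 432π.

Therefore ∯_{∂V} F · n dS = 432π.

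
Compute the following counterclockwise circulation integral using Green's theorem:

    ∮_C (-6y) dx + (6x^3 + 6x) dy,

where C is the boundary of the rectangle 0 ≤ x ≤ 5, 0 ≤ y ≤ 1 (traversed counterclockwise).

Green's theorem converts the closed line integral into a double integral over the enclosed region D:

    ∮_C P dx + Q dy = ∬_D (∂Q/∂x - ∂P/∂y) dA.

Here P = -6y, Q = 6x^3 + 6x, so

    ∂Q/∂x = 18x^2 + 6,    ∂P/∂y = -6,
    ∂Q/∂x - ∂P/∂y = 18x^2 + 12.

D is the region 0 ≤ x ≤ 5, 0 ≤ y ≤ 1. Evaluating the double integral:

    ∬_D (18x^2 + 12) dA = ∫_0^{5} ∫_0^{1} (18x^2 + 12) dy dx.

Inner (y from 0 to 1): 18x^2 + 12.
Outer (x from 0 to 5): 810.

Therefore ∮_C P dx + Q dy = 810.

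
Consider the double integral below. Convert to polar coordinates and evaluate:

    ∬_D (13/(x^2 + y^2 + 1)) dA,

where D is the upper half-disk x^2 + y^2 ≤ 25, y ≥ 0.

The region D is 0 ≤ r ≤ 5, 0 ≤ θ ≤ π in polar coordinates, where x = r cos(θ), y = r sin(θ), and dA = r dr dθ.

Under the substitution, the integrand becomes 13/(r^2 + 1), so

    ∬_D (13/(x^2 + y^2 + 1)) dA = ∫_{0}^{π} ∫_{0}^{5} (13/(r^2 + 1)) · r dr dθ.

Inner integral (in r): ∫_{0}^{5} (13/(r^2 + 1)) · r dr = 13log(26)/2.

Outer integral (in θ): ∫_{0}^{π} (13log(26)/2) dθ = 13π log(26)/2.

Therefore ∬_D (13/(x^2 + y^2 + 1)) dA = 13π log(26)/2.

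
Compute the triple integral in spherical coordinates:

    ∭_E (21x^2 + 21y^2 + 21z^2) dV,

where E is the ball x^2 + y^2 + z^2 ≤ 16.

In spherical coordinates, x = ρ sin(φ) cos(θ), y = ρ sin(φ) sin(θ), z = ρ cos(φ), and dV = ρ^2 sin(φ) dρ dφ dθ.

The integrand becomes 21ρ^2, so

    ∭_E (21x^2 + 21y^2 + 21z^2) dV = ∫_{0}^{2π} ∫_{0}^{π} ∫_{0}^{4} (21ρ^2) · ρ^2 sin(φ) dρ dφ dθ.

Inner (ρ): 21504sin(φ)/5.
Middle (φ): 43008/5.
Outer (θ): 86016π/5.

Therefore the triple integral equals 86016π/5.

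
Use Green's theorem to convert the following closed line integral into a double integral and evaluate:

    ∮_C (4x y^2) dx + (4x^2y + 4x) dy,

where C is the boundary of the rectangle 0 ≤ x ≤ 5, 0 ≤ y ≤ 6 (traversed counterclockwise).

Green's theorem converts the closed line integral into a double integral over the enclosed region D:

    ∮_C P dx + Q dy = ∬_D (∂Q/∂x - ∂P/∂y) dA.

Here P = 4x y^2, Q = 4x^2y + 4x, so

    ∂Q/∂x = 8x y + 4,    ∂P/∂y = 8x y,
    ∂Q/∂x - ∂P/∂y = 4.

D is the region 0 ≤ x ≤ 5, 0 ≤ y ≤ 6. Evaluating the double integral:

    ∬_D (4) dA = ∫_0^{5} ∫_0^{6} (4) dy dx.

Inner (y from 0 to 6): 24.
Outer (x from 0 to 5): 120.

Therefore ∮_C P dx + Q dy = 120.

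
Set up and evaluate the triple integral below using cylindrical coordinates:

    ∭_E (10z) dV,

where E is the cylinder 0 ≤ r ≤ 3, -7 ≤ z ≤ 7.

In cylindrical coordinates, x = r cos(θ), y = r sin(θ), z = z, and dV = r dr dθ dz.

The integrand becomes 10z, so

    ∭_E (10z) dV = ∫_{0}^{2π} ∫_{0}^{3} ∫_{-7}^{7} (10z) · r dz dr dθ.

Inner (z): 0.
Middle (r from 0 to 3): 0.
Outer (θ): 0.

Therefore the triple integral equals 0.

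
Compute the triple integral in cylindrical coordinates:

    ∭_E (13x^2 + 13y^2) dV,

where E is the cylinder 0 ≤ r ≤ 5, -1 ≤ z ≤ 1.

In cylindrical coordinates, x = r cos(θ), y = r sin(θ), z = z, and dV = r dr dθ dz.

The integrand becomes 13r^2, so

    ∭_E (13x^2 + 13y^2) dV = ∫_{0}^{2π} ∫_{0}^{5} ∫_{-1}^{1} (13r^2) · r dz dr dθ.

Inner (z): 26r^3.
Middle (r from 0 to 5): 8125/2.
Outer (θ): 8125π.

Therefore the triple integral equals 8125π.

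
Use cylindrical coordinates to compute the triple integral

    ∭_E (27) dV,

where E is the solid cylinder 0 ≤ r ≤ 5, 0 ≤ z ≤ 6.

In cylindrical coordinates, x = r cos(θ), y = r sin(θ), z = z, and dV = r dr dθ dz.

The integrand becomes 27, so

    ∭_E (27) dV = ∫_{0}^{2π} ∫_{0}^{5} ∫_{0}^{6} (27) · r dz dr dθ.

Inner (z): 162r.
Middle (r from 0 to 5): 2025.
Outer (θ): 4050π.

Therefore the triple integral equals 4050π.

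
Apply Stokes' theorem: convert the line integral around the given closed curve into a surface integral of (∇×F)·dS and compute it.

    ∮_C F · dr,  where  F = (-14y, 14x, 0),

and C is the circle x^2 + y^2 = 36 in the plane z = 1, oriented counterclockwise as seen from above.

Let S be the flat disk x^2 + y^2 ≤ 36 in the plane z = 1, with upward unit normal n̂ = ẑ. By Stokes' theorem,

    ∮_C F · dr = ∬_S (∇ × F) · n̂ dS = ∬_D (curl F)_z dA,

where D is the disk x^2 + y^2 ≤ 36.

Compute the curl of F = (-14y, 14x, 0):
    (∇ × F)_x = ∂F_z/∂y - ∂F_y/∂z = 0,
    (∇ × F)_y = ∂F_x/∂z - ∂F_z/∂x = 0,
    (∇ × F)_z = ∂F_y/∂x - ∂F_x/∂y = 28.

On z = 1, (curl F)_z = 28.

Convert to polar (x = r cos θ, y = r sin θ, dA = r dr dθ); the integrand becomes 28, so

    ∬_D (curl F)_z dA = ∫_0^{2π} ∫_0^{6} (28) · r dr dθ.

Inner (r from 0 to 6): 504.
Outer (θ from 0 to 2π): 1008π.

Therefore ∮_C F · dr = 1008π.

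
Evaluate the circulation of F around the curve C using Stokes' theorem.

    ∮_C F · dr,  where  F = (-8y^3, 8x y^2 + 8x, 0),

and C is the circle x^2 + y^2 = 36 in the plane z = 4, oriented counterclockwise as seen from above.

Let S be the flat disk x^2 + y^2 ≤ 36 in the plane z = 4, with upward unit normal n̂ = ẑ. By Stokes' theorem,

    ∮_C F · dr = ∬_S (∇ × F) · n̂ dS = ∬_D (curl F)_z dA,

where D is the disk x^2 + y^2 ≤ 36.

Compute the curl of F = (-8y^3, 8x y^2 + 8x, 0):
    (∇ × F)_x = ∂F_z/∂y - ∂F_y/∂z = 0,
    (∇ × F)_y = ∂F_x/∂z - ∂F_z/∂x = 0,
    (∇ × F)_z = ∂F_y/∂x - ∂F_x/∂y = 32y^2 + 8.

On z = 4, (curl F)_z = 32y^2 + 8.

Convert to polar (x = r cos θ, y = r sin θ, dA = r dr dθ); the integrand becomes 32r^2sin(θ)^2 + 8, so

    ∬_D (curl F)_z dA = ∫_0^{2π} ∫_0^{6} (32r^2sin(θ)^2 + 8) · r dr dθ.

Inner (r from 0 to 6): 10368sin(θ)^2 + 144.
Outer (θ from 0 to 2π): 10656π.

Therefore ∮_C F · dr = 10656π.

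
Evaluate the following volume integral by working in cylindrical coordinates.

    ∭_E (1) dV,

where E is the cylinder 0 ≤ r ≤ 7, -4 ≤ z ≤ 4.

In cylindrical coordinates, x = r cos(θ), y = r sin(θ), z = z, and dV = r dr dθ dz.

The integrand becomes 1, so

    ∭_E (1) dV = ∫_{0}^{2π} ∫_{0}^{7} ∫_{-4}^{4} (1) · r dz dr dθ.

Inner (z): 8r.
Middle (r from 0 to 7): 196.
Outer (θ): 392π.

Therefore the triple integral equals 392π.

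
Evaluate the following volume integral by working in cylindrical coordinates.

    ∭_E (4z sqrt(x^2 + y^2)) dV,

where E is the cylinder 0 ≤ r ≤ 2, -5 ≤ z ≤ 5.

In cylindrical coordinates, x = r cos(θ), y = r sin(θ), z = z, and dV = r dr dθ dz.

The integrand becomes 4r z, so

    ∭_E (4z sqrt(x^2 + y^2)) dV = ∫_{0}^{2π} ∫_{0}^{2} ∫_{-5}^{5} (4r z) · r dz dr dθ.

Inner (z): 0.
Middle (r from 0 to 2): 0.
Outer (θ): 0.

Therefore the triple integral equals 0.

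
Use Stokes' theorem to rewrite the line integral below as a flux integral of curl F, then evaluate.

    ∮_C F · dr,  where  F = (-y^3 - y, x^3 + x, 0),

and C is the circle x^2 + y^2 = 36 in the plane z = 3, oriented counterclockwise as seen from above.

Let S be the flat disk x^2 + y^2 ≤ 36 in the plane z = 3, with upward unit normal n̂ = ẑ. By Stokes' theorem,

    ∮_C F · dr = ∬_S (∇ × F) · n̂ dS = ∬_D (curl F)_z dA,

where D is the disk x^2 + y^2 ≤ 36.

Compute the curl of F = (-y^3 - y, x^3 + x, 0):
    (∇ × F)_x = ∂F_z/∂y - ∂F_y/∂z = 0,
    (∇ × F)_y = ∂F_x/∂z - ∂F_z/∂x = 0,
    (∇ × F)_z = ∂F_y/∂x - ∂F_x/∂y = 3x^2 + 3y^2 + 2.

On z = 3, (curl F)_z = 3x^2 + 3y^2 + 2.

Convert to polar (x = r cos θ, y = r sin θ, dA = r dr dθ); the integrand becomes 3r^2 + 2, so

    ∬_D (curl F)_z dA = ∫_0^{2π} ∫_0^{6} (3r^2 + 2) · r dr dθ.

Inner (r from 0 to 6): 1008.
Outer (θ from 0 to 2π): 2016π.

Therefore ∮_C F · dr = 2016π.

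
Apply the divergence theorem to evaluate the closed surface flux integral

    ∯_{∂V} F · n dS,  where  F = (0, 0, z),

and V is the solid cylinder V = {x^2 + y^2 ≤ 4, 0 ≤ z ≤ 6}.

By the divergence theorem,

    ∯_{∂V} F · n dS = ∭_V (∇ · F) dV.

Compute the divergence:
    ∇ · F = ∂F_x/∂x + ∂F_y/∂y + ∂F_z/∂z = 0 + 0 + 1 = 1.

In cylindrical coordinates, x = r cos(θ), y = r sin(θ), z = z, dV = r dr dθ dz, with 0 ≤ r ≤ 2, 0 ≤ θ ≤ 2π, 0 ≤ z ≤ 6.

The integrand, after substitution and multiplying by the volume element, becomes (1) · r, so

    ∭_V (∇·F) dV = ∫_0^{2π} ∫_0^{2} ∫_0^{6} (1) · r dz dr dθ.

Inner (z from 0 to 6): 6r.
Middle (r from 0 to 2): 12.
Outer (θ from 0 to 2π): 24π.

Therefore ∯_{∂V} F · n dS = 24π.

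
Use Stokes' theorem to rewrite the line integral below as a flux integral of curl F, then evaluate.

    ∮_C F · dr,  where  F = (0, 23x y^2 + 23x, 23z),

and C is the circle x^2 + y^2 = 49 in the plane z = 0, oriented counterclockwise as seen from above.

Let S be the flat disk x^2 + y^2 ≤ 49 in the plane z = 0, with upward unit normal n̂ = ẑ. By Stokes' theorem,

    ∮_C F · dr = ∬_S (∇ × F) · n̂ dS = ∬_D (curl F)_z dA,

where D is the disk x^2 + y^2 ≤ 49.

Compute the curl of F = (0, 23x y^2 + 23x, 23z):
    (∇ × F)_x = ∂F_z/∂y - ∂F_y/∂z = 0,
    (∇ × F)_y = ∂F_x/∂z - ∂F_z/∂x = 0,
    (∇ × F)_z = ∂F_y/∂x - ∂F_x/∂y = 23y^2 + 23.

On z = 0, (curl F)_z = 23y^2 + 23.

Convert to polar (x = r cos θ, y = r sin θ, dA = r dr dθ); the integrand becomes 23r^2sin(θ)^2 + 23, so

    ∬_D (curl F)_z dA = ∫_0^{2π} ∫_0^{7} (23r^2sin(θ)^2 + 23) · r dr dθ.

Inner (r from 0 to 7): 55223sin(θ)^2/4 + 1127/2.
Outer (θ from 0 to 2π): 59731π/4.

Therefore ∮_C F · dr = 59731π/4.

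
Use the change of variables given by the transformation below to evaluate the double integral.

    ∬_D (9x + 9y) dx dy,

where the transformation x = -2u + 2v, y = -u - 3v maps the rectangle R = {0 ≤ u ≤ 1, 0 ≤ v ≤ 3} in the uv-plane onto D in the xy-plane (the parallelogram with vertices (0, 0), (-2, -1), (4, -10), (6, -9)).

Compute the Jacobian determinant of (x, y) with respect to (u, v):

    ∂(x,y)/∂(u,v) = | -2  2 | = (-2)(-3) - (2)(-1) = 8.
                   | -1  -3 |

Its absolute value is |J| = 8 (the area scaling factor).

Substituting x = -2u + 2v, y = -u - 3v into the integrand,

    9x + 9y → -27u - 9v,

so the integral becomes

    ∬_R (-27u - 9v) · |J| du dv = ∫_0^1 ∫_0^3 (-216u - 72v) dv du.

Inner (v): -648u - 324.
Outer (u): -648.

Therefore ∬_D (9x + 9y) dx dy = -648.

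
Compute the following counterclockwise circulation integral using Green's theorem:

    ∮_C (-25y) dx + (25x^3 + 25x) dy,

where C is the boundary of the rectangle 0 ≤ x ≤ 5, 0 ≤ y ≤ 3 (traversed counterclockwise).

Green's theorem converts the closed line integral into a double integral over the enclosed region D:

    ∮_C P dx + Q dy = ∬_D (∂Q/∂x - ∂P/∂y) dA.

Here P = -25y, Q = 25x^3 + 25x, so

    ∂Q/∂x = 75x^2 + 25,    ∂P/∂y = -25,
    ∂Q/∂x - ∂P/∂y = 75x^2 + 50.

D is the region 0 ≤ x ≤ 5, 0 ≤ y ≤ 3. Evaluating the double integral:

    ∬_D (75x^2 + 50) dA = ∫_0^{5} ∫_0^{3} (75x^2 + 50) dy dx.

Inner (y from 0 to 3): 225x^2 + 150.
Outer (x from 0 to 5): 10125.

Therefore ∮_C P dx + Q dy = 10125.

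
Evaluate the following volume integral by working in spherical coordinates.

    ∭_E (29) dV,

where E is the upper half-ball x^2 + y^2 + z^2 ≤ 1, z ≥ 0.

In spherical coordinates, x = ρ sin(φ) cos(θ), y = ρ sin(φ) sin(θ), z = ρ cos(φ), and dV = ρ^2 sin(φ) dρ dφ dθ.

The integrand becomes 29, so

    ∭_E (29) dV = ∫_{0}^{2π} ∫_{0}^{π/2} ∫_{0}^{1} (29) · ρ^2 sin(φ) dρ dφ dθ.

Inner (ρ): 29sin(φ)/3.
Middle (φ): 29/3.
Outer (θ): 58π/3.

Therefore the triple integral equals 58π/3.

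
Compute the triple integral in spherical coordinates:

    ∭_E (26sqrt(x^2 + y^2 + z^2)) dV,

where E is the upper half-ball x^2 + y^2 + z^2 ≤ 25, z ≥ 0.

In spherical coordinates, x = ρ sin(φ) cos(θ), y = ρ sin(φ) sin(θ), z = ρ cos(φ), and dV = ρ^2 sin(φ) dρ dφ dθ.

The integrand becomes 26ρ, so

    ∭_E (26sqrt(x^2 + y^2 + z^2)) dV = ∫_{0}^{2π} ∫_{0}^{π/2} ∫_{0}^{5} (26ρ) · ρ^2 sin(φ) dρ dφ dθ.

Inner (ρ): 8125sin(φ)/2.
Middle (φ): 8125/2.
Outer (θ): 8125π.

Therefore the triple integral equals 8125π.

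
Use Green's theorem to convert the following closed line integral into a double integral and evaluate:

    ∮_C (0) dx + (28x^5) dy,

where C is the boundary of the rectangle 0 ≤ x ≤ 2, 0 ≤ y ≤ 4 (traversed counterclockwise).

Green's theorem converts the closed line integral into a double integral over the enclosed region D:

    ∮_C P dx + Q dy = ∬_D (∂Q/∂x - ∂P/∂y) dA.

Here P = 0, Q = 28x^5, so

    ∂Q/∂x = 140x^4,    ∂P/∂y = 0,
    ∂Q/∂x - ∂P/∂y = 140x^4.

D is the region 0 ≤ x ≤ 2, 0 ≤ y ≤ 4. Evaluating the double integral:

    ∬_D (140x^4) dA = ∫_0^{2} ∫_0^{4} (140x^4) dy dx.

Inner (y from 0 to 4): 560x^4.
Outer (x from 0 to 2): 3584.

Therefore ∮_C P dx + Q dy = 3584.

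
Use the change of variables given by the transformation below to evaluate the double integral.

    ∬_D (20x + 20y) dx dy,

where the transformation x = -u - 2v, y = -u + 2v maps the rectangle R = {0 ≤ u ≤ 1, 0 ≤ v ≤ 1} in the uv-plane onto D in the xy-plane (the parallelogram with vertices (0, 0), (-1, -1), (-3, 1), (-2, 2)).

Compute the Jacobian determinant of (x, y) with respect to (u, v):

    ∂(x,y)/∂(u,v) = | -1  -2 | = (-1)(2) - (-2)(-1) = -4.
                   | -1  2 |

Its absolute value is |J| = 4 (the area scaling factor).

Substituting x = -u - 2v, y = -u + 2v into the integrand,

    20x + 20y → -40u,

so the integral becomes

    ∬_R (-40u) · |J| du dv = ∫_0^1 ∫_0^1 (-160u) dv du.

Inner (v): -160u.
Outer (u): -80.

Therefore ∬_D (20x + 20y) dx dy = -80.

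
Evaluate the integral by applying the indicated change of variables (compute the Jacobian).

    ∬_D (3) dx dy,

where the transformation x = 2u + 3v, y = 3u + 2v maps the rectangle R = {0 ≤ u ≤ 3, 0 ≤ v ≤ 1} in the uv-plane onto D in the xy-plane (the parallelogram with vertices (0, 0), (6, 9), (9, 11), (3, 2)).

Compute the Jacobian determinant of (x, y) with respect to (u, v):

    ∂(x,y)/∂(u,v) = | 2  3 | = (2)(2) - (3)(3) = -5.
                   | 3  2 |

Its absolute value is |J| = 5 (the area scaling factor).

Substituting x = 2u + 3v, y = 3u + 2v into the integrand,

    3 → 3,

so the integral becomes

    ∬_R (3) · |J| du dv = ∫_0^3 ∫_0^1 (15) dv du.

Inner (v): 15.
Outer (u): 45.

Therefore ∬_D (3) dx dy = 45.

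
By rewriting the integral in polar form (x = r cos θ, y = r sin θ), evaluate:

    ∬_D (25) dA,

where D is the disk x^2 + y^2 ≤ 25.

The region D is 0 ≤ r ≤ 5, 0 ≤ θ ≤ 2π in polar coordinates, where x = r cos(θ), y = r sin(θ), and dA = r dr dθ.

Under the substitution, the integrand becomes 25, so

    ∬_D (25) dA = ∫_{0}^{2π} ∫_{0}^{5} (25) · r dr dθ.

Inner integral (in r): ∫_{0}^{5} (25) · r dr = 625/2.

Outer integral (in θ): ∫_{0}^{2π} (625/2) dθ = 625π.

Therefore ∬_D (25) dA = 625π.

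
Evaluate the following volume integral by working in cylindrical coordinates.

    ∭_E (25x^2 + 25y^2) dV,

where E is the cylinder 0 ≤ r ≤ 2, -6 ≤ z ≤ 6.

In cylindrical coordinates, x = r cos(θ), y = r sin(θ), z = z, and dV = r dr dθ dz.

The integrand becomes 25r^2, so

    ∭_E (25x^2 + 25y^2) dV = ∫_{0}^{2π} ∫_{0}^{2} ∫_{-6}^{6} (25r^2) · r dz dr dθ.

Inner (z): 300r^3.
Middle (r from 0 to 2): 1200.
Outer (θ): 2400π.

Therefore the triple integral equals 2400π.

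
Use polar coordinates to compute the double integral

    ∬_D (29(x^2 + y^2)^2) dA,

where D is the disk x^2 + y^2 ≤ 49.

The region D is 0 ≤ r ≤ 7, 0 ≤ θ ≤ 2π in polar coordinates, where x = r cos(θ), y = r sin(θ), and dA = r dr dθ.

Under the substitution, the integrand becomes 29r^4, so

    ∬_D (29(x^2 + y^2)^2) dA = ∫_{0}^{2π} ∫_{0}^{7} (29r^4) · r dr dθ.

Inner integral (in r): ∫_{0}^{7} (29r^4) · r dr = 3411821/6.

Outer integral (in θ): ∫_{0}^{2π} (3411821/6) dθ = 3411821π/3.

Therefore ∬_D (29(x^2 + y^2)^2) dA = 3411821π/3.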